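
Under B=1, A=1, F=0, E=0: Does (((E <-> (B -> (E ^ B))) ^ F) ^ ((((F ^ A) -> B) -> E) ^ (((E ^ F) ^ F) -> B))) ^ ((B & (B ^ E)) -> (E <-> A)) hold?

1

E ^ B = 0 ^ 1 = 1
B -> (E ^ B) = 1 -> 1 = 1
E <-> (B -> (E ^ B)) = 0 <-> 1 = 0
(E <-> (B -> (E ^ B))) ^ F = 0 ^ 0 = 0
F ^ A = 0 ^ 1 = 1
(F ^ A) -> B = 1 -> 1 = 1
((F ^ A) -> B) -> E = 1 -> 0 = 0
E ^ F = 0 ^ 0 = 0
(E ^ F) ^ F = 0 ^ 0 = 0
((E ^ F) ^ F) -> B = 0 -> 1 = 1
(((F ^ A) -> B) -> E) ^ (((E ^ F) ^ F) -> B) = 0 ^ 1 = 1
((E <-> (B -> (E ^ B))) ^ F) ^ ((((F ^ A) -> B) -> E) ^ (((E ^ F) ^ F) -> B)) = 0 ^ 1 = 1
B ^ E = 1 ^ 0 = 1
B & (B ^ E) = 1 & 1 = 1
E <-> A = 0 <-> 1 = 0
(B & (B ^ E)) -> (E <-> A) = 1 -> 0 = 0
(((E <-> (B -> (E ^ B))) ^ F) ^ ((((F ^ A) -> B) -> E) ^ (((E ^ F) ^ F) -> B))) ^ ((B & (B ^ E)) -> (E <-> A)) = 1 ^ 0 = 1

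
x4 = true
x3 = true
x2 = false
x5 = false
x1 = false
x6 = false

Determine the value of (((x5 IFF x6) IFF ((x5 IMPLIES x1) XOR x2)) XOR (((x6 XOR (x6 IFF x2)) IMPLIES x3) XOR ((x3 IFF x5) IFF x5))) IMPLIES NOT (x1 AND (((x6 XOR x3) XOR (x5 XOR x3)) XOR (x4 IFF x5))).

Substituting x4=true, x3=true, x2=false, x5=false, x1=false, x6=false:
x5 IFF x6 = false IFF false = true
x5 IMPLIES x1 = false IMPLIES false = true
(x5 IMPLIES x1) XOR x2 = true XOR false = true
(x5 IFF x6) IFF ((x5 IMPLIES x1) XOR x2) = true IFF true = true
x6 IFF x2 = false IFF false = true
x6 XOR (x6 IFF x2) = false XOR true = true
(x6 XOR (x6 IFF x2)) IMPLIES x3 = true IMPLIES true = true
x3 IFF x5 = true IFF false = false
(x3 IFF x5) IFF x5 = false IFF false = true
((x6 XOR (x6 IFF x2)) IMPLIES x3) XOR ((x3 IFF x5) IFF x5) = true XOR true = false
((x5 IFF x6) IFF ((x5 IMPLIES x1) XOR x2)) XOR (((x6 XOR (x6 IFF x2)) IMPLIES x3) XOR ((x3 IFF x5) IFF x5)) = true XOR false = true
x6 XOR x3 = false XOR true = true
x5 XOR x3 = false XOR true = true
(x6 XOR x3) XOR (x5 XOR x3) = true XOR true = false
x4 IFF x5 = true IFF false = false
((x6 XOR x3) XOR (x5 XOR x3)) XOR (x4 IFF x5) = false XOR false = false
x1 AND (((x6 XOR x3) XOR (x5 XOR x3)) XOR (x4 IFF x5)) = false AND false = false
NOT (x1 AND (((x6 XOR x3) XOR (x5 XOR x3)) XOR (x4 IFF x5))) = NOT false = true
(((x5 IFF x6) IFF ((x5 IMPLIES x1) XOR x2)) XOR (((x6 XOR (x6 IFF x2)) IMPLIES x3) XOR ((x3 IFF x5) IFF x5))) IMPLIES NOT (x1 AND (((x6 XOR x3) XOR (x5 XOR x3)) XOR (x4 IFF x5))) = true IMPLIES true = true

true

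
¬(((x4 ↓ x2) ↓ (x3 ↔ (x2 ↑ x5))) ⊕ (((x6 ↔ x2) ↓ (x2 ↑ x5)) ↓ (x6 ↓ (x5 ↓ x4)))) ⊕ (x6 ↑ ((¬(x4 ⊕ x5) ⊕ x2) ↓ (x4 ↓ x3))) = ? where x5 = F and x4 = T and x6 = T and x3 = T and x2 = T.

T

Substituting x5=F, x4=T, x6=T, x3=T, x2=T:
x4 ↓ x2 = T ↓ T = F
x2 ↑ x5 = T ↑ F = T
x3 ↔ (x2 ↑ x5) = T ↔ T = T
(x4 ↓ x2) ↓ (x3 ↔ (x2 ↑ x5)) = F ↓ T = F
x6 ↔ x2 = T ↔ T = T
x2 ↑ x5 = T ↑ F = T
(x6 ↔ x2) ↓ (x2 ↑ x5) = T ↓ T = F
x5 ↓ x4 = F ↓ T = F
x6 ↓ (x5 ↓ x4) = T ↓ F = F
((x6 ↔ x2) ↓ (x2 ↑ x5)) ↓ (x6 ↓ (x5 ↓ x4)) = F ↓ F = T
((x4 ↓ x2) ↓ (x3 ↔ (x2 ↑ x5))) ⊕ (((x6 ↔ x2) ↓ (x2 ↑ x5)) ↓ (x6 ↓ (x5 ↓ x4))) = F ⊕ T = T
¬(((x4 ↓ x2) ↓ (x3 ↔ (x2 ↑ x5))) ⊕ (((x6 ↔ x2) ↓ (x2 ↑ x5)) ↓ (x6 ↓ (x5 ↓ x4)))) = ¬T = F
x4 ⊕ x5 = T ⊕ F = T
¬(x4 ⊕ x5) = ¬T = F
¬(x4 ⊕ x5) ⊕ x2 = F ⊕ T = T
x4 ↓ x3 = T ↓ T = F
(¬(x4 ⊕ x5) ⊕ x2) ↓ (x4 ↓ x3) = T ↓ F = F
x6 ↑ ((¬(x4 ⊕ x5) ⊕ x2) ↓ (x4 ↓ x3)) = T ↑ F = T
¬(((x4 ↓ x2) ↓ (x3 ↔ (x2 ↑ x5))) ⊕ (((x6 ↔ x2) ↓ (x2 ↑ x5)) ↓ (x6 ↓ (x5 ↓ x4)))) ⊕ (x6 ↑ ((¬(x4 ⊕ x5) ⊕ x2) ↓ (x4 ↓ x3))) = F ⊕ T = T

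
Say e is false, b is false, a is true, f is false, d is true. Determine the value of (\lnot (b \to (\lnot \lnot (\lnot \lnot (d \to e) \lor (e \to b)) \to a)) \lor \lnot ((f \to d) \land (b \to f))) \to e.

\text{True}

d \to e = \text{True} \to \text{False} = \text{False}
\lnot (d \to e) = \lnot \text{False} = \text{True}
\lnot \lnot (d \to e) = \lnot \text{True} = \text{False}
e \to b = \text{False} \to \text{False} = \text{True}
\lnot \lnot (d \to e) \lor (e \to b) = \text{False} \lor \text{True} = \text{True}
\lnot (\lnot \lnot (d \to e) \lor (e \to b)) = \lnot \text{True} = \text{False}
\lnot \lnot (\lnot \lnot (d \to e) \lor (e \to b)) = \lnot \text{False} = \text{True}
\lnot \lnot (\lnot \lnot (d \to e) \lor (e \to b)) \to a = \text{True} \to \text{True} = \text{True}
b \to (\lnot \lnot (\lnot \lnot (d \to e) \lor (e \to b)) \to a) = \text{False} \to \text{True} = \text{True}
\lnot (b \to (\lnot \lnot (\lnot \lnot (d \to e) \lor (e \to b)) \to a)) = \lnot \text{True} = \text{False}
f \to d = \text{False} \to \text{True} = \text{True}
b \to f = \text{False} \to \text{False} = \text{True}
(f \to d) \land (b \to f) = \text{True} \land \text{True} = \text{True}
\lnot ((f \to d) \land (b \to f)) = \lnot \text{True} = \text{False}
\lnot (b \to (\lnot \lnot (\lnot \lnot (d \to e) \lor (e \to b)) \to a)) \lor \lnot ((f \to d) \land (b \to f)) = \text{False} \lor \text{False} = \text{False}
(\lnot (b \to (\lnot \lnot (\lnot \lnot (d \to e) \lor (e \to b)) \to a)) \lor \lnot ((f \to d) \land (b \to f))) \to e = \text{False} \to \text{False} = \text{True}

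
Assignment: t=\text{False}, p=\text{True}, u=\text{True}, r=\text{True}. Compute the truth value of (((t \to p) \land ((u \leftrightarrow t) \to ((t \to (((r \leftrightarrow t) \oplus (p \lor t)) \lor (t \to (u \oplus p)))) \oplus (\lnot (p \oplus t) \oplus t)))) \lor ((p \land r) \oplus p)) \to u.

\text{True}

t \to p = \text{False} \to \text{True} = \text{True}
u \leftrightarrow t = \text{True} \leftrightarrow \text{False} = \text{False}
r \leftrightarrow t = \text{True} \leftrightarrow \text{False} = \text{False}
p \lor t = \text{True} \lor \text{False} = \text{True}
(r \leftrightarrow t) \oplus (p \lor t) = \text{False} \oplus \text{True} = \text{True}
u \oplus p = \text{True} \oplus \text{True} = \text{False}
t \to (u \oplus p) = \text{False} \to \text{False} = \text{True}
((r \leftrightarrow t) \oplus (p \lor t)) \lor (t \to (u \oplus p)) = \text{True} \lor \text{True} = \text{True}
t \to (((r \leftrightarrow t) \oplus (p \lor t)) \lor (t \to (u \oplus p))) = \text{False} \to \text{True} = \text{True}
p \oplus t = \text{True} \oplus \text{False} = \text{True}
\lnot (p \oplus t) = \lnot \text{True} = \text{False}
\lnot (p \oplus t) \oplus t = \text{False} \oplus \text{False} = \text{False}
(t \to (((r \leftrightarrow t) \oplus (p \lor t)) \lor (t \to (u \oplus p)))) \oplus (\lnot (p \oplus t) \oplus t) = \text{True} \oplus \text{False} = \text{True}
(u \leftrightarrow t) \to ((t \to (((r \leftrightarrow t) \oplus (p \lor t)) \lor (t \to (u \oplus p)))) \oplus (\lnot (p \oplus t) \oplus t)) = \text{False} \to \text{True} = \text{True}
(t \to p) \land ((u \leftrightarrow t) \to ((t \to (((r \leftrightarrow t) \oplus (p \lor t)) \lor (t \to (u \oplus p)))) \oplus (\lnot (p \oplus t) \oplus t))) = \text{True} \land \text{True} = \text{True}
p \land r = \text{True} \land \text{True} = \text{True}
(p \land r) \oplus p = \text{True} \oplus \text{True} = \text{False}
((t \to p) \land ((u \leftrightarrow t) \to ((t \to (((r \leftrightarrow t) \oplus (p \lor t)) \lor (t \to (u \oplus p)))) \oplus (\lnot (p \oplus t) \oplus t)))) \lor ((p \land r) \oplus p) = \text{True} \lor \text{False} = \text{True}
(((t \to p) \land ((u \leftrightarrow t) \to ((t \to (((r \leftrightarrow t) \oplus (p \lor t)) \lor (t \to (u \oplus p)))) \oplus (\lnot (p \oplus t) \oplus t)))) \lor ((p \land r) \oplus p)) \to u = \text{True} \to \text{True} = \text{True}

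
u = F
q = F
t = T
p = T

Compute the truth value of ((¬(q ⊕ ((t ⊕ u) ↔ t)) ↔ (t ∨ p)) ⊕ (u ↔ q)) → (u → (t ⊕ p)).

T

t ⊕ u = T ⊕ F = T
(t ⊕ u) ↔ t = T ↔ T = T
q ⊕ ((t ⊕ u) ↔ t) = F ⊕ T = T
¬(q ⊕ ((t ⊕ u) ↔ t)) = ¬T = F
t ∨ p = T ∨ T = T
¬(q ⊕ ((t ⊕ u) ↔ t)) ↔ (t ∨ p) = F ↔ T = F
u ↔ q = F ↔ F = T
(¬(q ⊕ ((t ⊕ u) ↔ t)) ↔ (t ∨ p)) ⊕ (u ↔ q) = F ⊕ T = T
t ⊕ p = T ⊕ T = F
u → (t ⊕ p) = F → F = T
((¬(q ⊕ ((t ⊕ u) ↔ t)) ↔ (t ∨ p)) ⊕ (u ↔ q)) → (u → (t ⊕ p)) = T → T = T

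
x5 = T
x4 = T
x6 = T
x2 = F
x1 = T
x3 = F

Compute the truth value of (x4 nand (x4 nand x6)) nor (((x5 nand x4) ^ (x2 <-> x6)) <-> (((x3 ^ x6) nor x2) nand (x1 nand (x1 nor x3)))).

F

Substituting x5=T, x4=T, x6=T, x2=F, x1=T, x3=F:
x4 nand x6 = T nand T = F
x4 nand (x4 nand x6) = T nand F = T
x5 nand x4 = T nand T = F
x2 <-> x6 = F <-> T = F
(x5 nand x4) ^ (x2 <-> x6) = F ^ F = F
x3 ^ x6 = F ^ T = T
(x3 ^ x6) nor x2 = T nor F = F
x1 nor x3 = T nor F = F
x1 nand (x1 nor x3) = T nand F = T
((x3 ^ x6) nor x2) nand (x1 nand (x1 nor x3)) = F nand T = T
((x5 nand x4) ^ (x2 <-> x6)) <-> (((x3 ^ x6) nor x2) nand (x1 nand (x1 nor x3))) = F <-> T = F
(x4 nand (x4 nand x6)) nor (((x5 nand x4) ^ (x2 <-> x6)) <-> (((x3 ^ x6) nor x2) nand (x1 nand (x1 nor x3)))) = T nor F = F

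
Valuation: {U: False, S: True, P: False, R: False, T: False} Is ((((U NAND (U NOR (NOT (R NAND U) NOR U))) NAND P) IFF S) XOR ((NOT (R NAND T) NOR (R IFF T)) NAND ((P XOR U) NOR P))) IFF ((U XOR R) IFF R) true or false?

R NAND U = False NAND False = True
NOT (R NAND U) = NOT True = False
NOT (R NAND U) NOR U = False NOR False = True
U NOR (NOT (R NAND U) NOR U) = False NOR True = False
U NAND (U NOR (NOT (R NAND U) NOR U)) = False NAND False = True
(U NAND (U NOR (NOT (R NAND U) NOR U))) NAND P = True NAND False = True
((U NAND (U NOR (NOT (R NAND U) NOR U))) NAND P) IFF S = True IFF True = True
R NAND T = False NAND False = True
NOT (R NAND T) = NOT True = False
R IFF T = False IFF False = True
NOT (R NAND T) NOR (R IFF T) = False NOR True = False
P XOR U = False XOR False = False
(P XOR U) NOR P = False NOR False = True
(NOT (R NAND T) NOR (R IFF T)) NAND ((P XOR U) NOR P) = False NAND True = True
(((U NAND (U NOR (NOT (R NAND U) NOR U))) NAND P) IFF S) XOR ((NOT (R NAND T) NOR (R IFF T)) NAND ((P XOR U) NOR P)) = True XOR True = False
U XOR R = False XOR False = False
(U XOR R) IFF R = False IFF False = True
((((U NAND (U NOR (NOT (R NAND U) NOR U))) NAND P) IFF S) XOR ((NOT (R NAND T) NOR (R IFF T)) NAND ((P XOR U) NOR P))) IFF ((U XOR R) IFF R) = False IFF True = False

False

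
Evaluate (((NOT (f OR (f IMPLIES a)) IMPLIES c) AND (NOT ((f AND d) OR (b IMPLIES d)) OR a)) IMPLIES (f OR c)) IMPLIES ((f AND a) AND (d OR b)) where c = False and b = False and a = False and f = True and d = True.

False

f IMPLIES a = True IMPLIES False = False
f OR (f IMPLIES a) = True OR False = True
NOT (f OR (f IMPLIES a)) = NOT True = False
NOT (f OR (f IMPLIES a)) IMPLIES c = False IMPLIES False = True
f AND d = True AND True = True
b IMPLIES d = False IMPLIES True = True
(f AND d) OR (b IMPLIES d) = True OR True = True
NOT ((f AND d) OR (b IMPLIES d)) = NOT True = False
NOT ((f AND d) OR (b IMPLIES d)) OR a = False OR False = False
(NOT (f OR (f IMPLIES a)) IMPLIES c) AND (NOT ((f AND d) OR (b IMPLIES d)) OR a) = True AND False = False
f OR c = True OR False = True
((NOT (f OR (f IMPLIES a)) IMPLIES c) AND (NOT ((f AND d) OR (b IMPLIES d)) OR a)) IMPLIES (f OR c) = False IMPLIES True = True
f AND a = True AND False = False
d OR b = True OR False = True
(f AND a) AND (d OR b) = False AND True = False
(((NOT (f OR (f IMPLIES a)) IMPLIES c) AND (NOT ((f AND d) OR (b IMPLIES d)) OR a)) IMPLIES (f OR c)) IMPLIES ((f AND a) AND (d OR b)) = True IMPLIES False = False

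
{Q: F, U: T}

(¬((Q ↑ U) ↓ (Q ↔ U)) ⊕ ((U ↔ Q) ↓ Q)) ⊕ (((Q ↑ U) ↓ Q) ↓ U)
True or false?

Q ↑ U = F ↑ T = T
Q ↔ U = F ↔ T = F
(Q ↑ U) ↓ (Q ↔ U) = T ↓ F = F
¬((Q ↑ U) ↓ (Q ↔ U)) = ¬F = T
U ↔ Q = T ↔ F = F
(U ↔ Q) ↓ Q = F ↓ F = T
¬((Q ↑ U) ↓ (Q ↔ U)) ⊕ ((U ↔ Q) ↓ Q) = T ⊕ T = F
Q ↑ U = F ↑ T = T
(Q ↑ U) ↓ Q = T ↓ F = F
((Q ↑ U) ↓ Q) ↓ U = F ↓ T = F
(¬((Q ↑ U) ↓ (Q ↔ U)) ⊕ ((U ↔ Q) ↓ Q)) ⊕ (((Q ↑ U) ↓ Q) ↓ U) = F ⊕ F = F

F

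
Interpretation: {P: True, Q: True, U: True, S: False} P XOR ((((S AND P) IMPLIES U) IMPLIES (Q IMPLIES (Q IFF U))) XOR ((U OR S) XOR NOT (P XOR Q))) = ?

False

Substituting P=True, Q=True, U=True, S=False:
S AND P = False AND True = False
(S AND P) IMPLIES U = False IMPLIES True = True
Q IFF U = True IFF True = True
Q IMPLIES (Q IFF U) = True IMPLIES True = True
((S AND P) IMPLIES U) IMPLIES (Q IMPLIES (Q IFF U)) = True IMPLIES True = True
U OR S = True OR False = True
P XOR Q = True XOR True = False
NOT (P XOR Q) = NOT False = True
(U OR S) XOR NOT (P XOR Q) = True XOR True = False
(((S AND P) IMPLIES U) IMPLIES (Q IMPLIES (Q IFF U))) XOR ((U OR S) XOR NOT (P XOR Q)) = True XOR False = True
P XOR ((((S AND P) IMPLIES U) IMPLIES (Q IMPLIES (Q IFF U))) XOR ((U OR S) XOR NOT (P XOR Q))) = True XOR True = False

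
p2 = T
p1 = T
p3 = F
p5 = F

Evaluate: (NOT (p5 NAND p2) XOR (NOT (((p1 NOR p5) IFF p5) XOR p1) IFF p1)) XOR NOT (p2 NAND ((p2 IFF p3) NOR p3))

Substituting p2=T, p1=T, p3=F, p5=F:
p5 NAND p2 = F NAND T = T
NOT (p5 NAND p2) = NOT T = F
p1 NOR p5 = T NOR F = F
(p1 NOR p5) IFF p5 = F IFF F = T
((p1 NOR p5) IFF p5) XOR p1 = T XOR T = F
NOT (((p1 NOR p5) IFF p5) XOR p1) = NOT F = T
NOT (((p1 NOR p5) IFF p5) XOR p1) IFF p1 = T IFF T = T
NOT (p5 NAND p2) XOR (NOT (((p1 NOR p5) IFF p5) XOR p1) IFF p1) = F XOR T = T
p2 IFF p3 = T IFF F = F
(p2 IFF p3) NOR p3 = F NOR F = T
p2 NAND ((p2 IFF p3) NOR p3) = T NAND T = F
NOT (p2 NAND ((p2 IFF p3) NOR p3)) = NOT F = T
(NOT (p5 NAND p2) XOR (NOT (((p1 NOR p5) IFF p5) XOR p1) IFF p1)) XOR NOT (p2 NAND ((p2 IFF p3) NOR p3)) = T XOR T = F

F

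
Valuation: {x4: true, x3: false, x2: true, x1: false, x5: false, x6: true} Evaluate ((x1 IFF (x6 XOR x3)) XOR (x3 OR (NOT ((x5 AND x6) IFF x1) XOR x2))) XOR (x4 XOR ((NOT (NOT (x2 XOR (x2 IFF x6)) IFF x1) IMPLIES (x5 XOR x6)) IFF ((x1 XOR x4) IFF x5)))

x6 XOR x3 = true XOR false = true
x1 IFF (x6 XOR x3) = false IFF true = false
x5 AND x6 = false AND true = false
(x5 AND x6) IFF x1 = false IFF false = true
NOT ((x5 AND x6) IFF x1) = NOT true = false
NOT ((x5 AND x6) IFF x1) XOR x2 = false XOR true = true
x3 OR (NOT ((x5 AND x6) IFF x1) XOR x2) = false OR true = true
(x1 IFF (x6 XOR x3)) XOR (x3 OR (NOT ((x5 AND x6) IFF x1) XOR x2)) = false XOR true = true
x2 IFF x6 = true IFF true = true
x2 XOR (x2 IFF x6) = true XOR true = false
NOT (x2 XOR (x2 IFF x6)) = NOT false = true
NOT (x2 XOR (x2 IFF x6)) IFF x1 = true IFF false = false
NOT (NOT (x2 XOR (x2 IFF x6)) IFF x1) = NOT false = true
x5 XOR x6 = false XOR true = true
NOT (NOT (x2 XOR (x2 IFF x6)) IFF x1) IMPLIES (x5 XOR x6) = true IMPLIES true = true
x1 XOR x4 = false XOR true = true
(x1 XOR x4) IFF x5 = true IFF false = false
(NOT (NOT (x2 XOR (x2 IFF x6)) IFF x1) IMPLIES (x5 XOR x6)) IFF ((x1 XOR x4) IFF x5) = true IFF false = false
x4 XOR ((NOT (NOT (x2 XOR (x2 IFF x6)) IFF x1) IMPLIES (x5 XOR x6)) IFF ((x1 XOR x4) IFF x5)) = true XOR false = true
((x1 IFF (x6 XOR x3)) XOR (x3 OR (NOT ((x5 AND x6) IFF x1) XOR x2))) XOR (x4 XOR ((NOT (NOT (x2 XOR (x2 IFF x6)) IFF x1) IMPLIES (x5 XOR x6)) IFF ((x1 XOR x4) IFF x5))) = true XOR true = false

false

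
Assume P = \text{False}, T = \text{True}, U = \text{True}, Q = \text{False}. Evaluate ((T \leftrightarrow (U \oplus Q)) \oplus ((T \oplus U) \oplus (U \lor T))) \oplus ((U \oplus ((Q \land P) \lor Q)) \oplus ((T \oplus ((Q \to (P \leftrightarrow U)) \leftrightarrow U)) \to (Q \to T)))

\text{False}

U \oplus Q = \text{True} \oplus \text{False} = \text{True}
T \leftrightarrow (U \oplus Q) = \text{True} \leftrightarrow \text{True} = \text{True}
T \oplus U = \text{True} \oplus \text{True} = \text{False}
U \lor T = \text{True} \lor \text{True} = \text{True}
(T \oplus U) \oplus (U \lor T) = \text{False} \oplus \text{True} = \text{True}
(T \leftrightarrow (U \oplus Q)) \oplus ((T \oplus U) \oplus (U \lor T)) = \text{True} \oplus \text{True} = \text{False}
Q \land P = \text{False} \land \text{False} = \text{False}
(Q \land P) \lor Q = \text{False} \lor \text{False} = \text{False}
U \oplus ((Q \land P) \lor Q) = \text{True} \oplus \text{False} = \text{True}
P \leftrightarrow U = \text{False} \leftrightarrow \text{True} = \text{False}
Q \to (P \leftrightarrow U) = \text{False} \to \text{False} = \text{True}
(Q \to (P \leftrightarrow U)) \leftrightarrow U = \text{True} \leftrightarrow \text{True} = \text{True}
T \oplus ((Q \to (P \leftrightarrow U)) \leftrightarrow U) = \text{True} \oplus \text{True} = \text{False}
Q \to T = \text{False} \to \text{True} = \text{True}
(T \oplus ((Q \to (P \leftrightarrow U)) \leftrightarrow U)) \to (Q \to T) = \text{False} \to \text{True} = \text{True}
(U \oplus ((Q \land P) \lor Q)) \oplus ((T \oplus ((Q \to (P \leftrightarrow U)) \leftrightarrow U)) \to (Q \to T)) = \text{True} \oplus \text{True} = \text{False}
((T \leftrightarrow (U \oplus Q)) \oplus ((T \oplus U) \oplus (U \lor T))) \oplus ((U \oplus ((Q \land P) \lor Q)) \oplus ((T \oplus ((Q \to (P \leftrightarrow U)) \leftrightarrow U)) \to (Q \to T))) = \text{False} \oplus \text{False} = \text{False}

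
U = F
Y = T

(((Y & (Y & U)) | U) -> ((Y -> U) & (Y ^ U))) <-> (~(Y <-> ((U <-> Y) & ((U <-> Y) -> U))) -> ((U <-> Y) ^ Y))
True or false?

Y & U = T & F = F
Y & (Y & U) = T & F = F
(Y & (Y & U)) | U = F | F = F
Y -> U = T -> F = F
Y ^ U = T ^ F = T
(Y -> U) & (Y ^ U) = F & T = F
((Y & (Y & U)) | U) -> ((Y -> U) & (Y ^ U)) = F -> F = T
U <-> Y = F <-> T = F
U <-> Y = F <-> T = F
(U <-> Y) -> U = F -> F = T
(U <-> Y) & ((U <-> Y) -> U) = F & T = F
Y <-> ((U <-> Y) & ((U <-> Y) -> U)) = T <-> F = F
~(Y <-> ((U <-> Y) & ((U <-> Y) -> U))) = ~F = T
U <-> Y = F <-> T = F
(U <-> Y) ^ Y = F ^ T = T
~(Y <-> ((U <-> Y) & ((U <-> Y) -> U))) -> ((U <-> Y) ^ Y) = T -> T = T
(((Y & (Y & U)) | U) -> ((Y -> U) & (Y ^ U))) <-> (~(Y <-> ((U <-> Y) & ((U <-> Y) -> U))) -> ((U <-> Y) ^ Y)) = T <-> T = T

T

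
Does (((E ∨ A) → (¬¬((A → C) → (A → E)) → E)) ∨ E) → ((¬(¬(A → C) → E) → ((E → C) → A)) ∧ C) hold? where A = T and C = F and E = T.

E ∨ A = T ∨ T = T
A → C = T → F = F
A → E = T → T = T
(A → C) → (A → E) = F → T = T
¬((A → C) → (A → E)) = ¬T = F
¬¬((A → C) → (A → E)) = ¬F = T
¬¬((A → C) → (A → E)) → E = T → T = T
(E ∨ A) → (¬¬((A → C) → (A → E)) → E) = T → T = T
((E ∨ A) → (¬¬((A → C) → (A → E)) → E)) ∨ E = T ∨ T = T
A → C = T → F = F
¬(A → C) = ¬F = T
¬(A → C) → E = T → T = T
¬(¬(A → C) → E) = ¬T = F
E → C = T → F = F
(E → C) → A = F → T = T
¬(¬(A → C) → E) → ((E → C) → A) = F → T = T
(¬(¬(A → C) → E) → ((E → C) → A)) ∧ C = T ∧ F = F
(((E ∨ A) → (¬¬((A → C) → (A → E)) → E)) ∨ E) → ((¬(¬(A → C) → E) → ((E → C) → A)) ∧ C) = T → F = F

F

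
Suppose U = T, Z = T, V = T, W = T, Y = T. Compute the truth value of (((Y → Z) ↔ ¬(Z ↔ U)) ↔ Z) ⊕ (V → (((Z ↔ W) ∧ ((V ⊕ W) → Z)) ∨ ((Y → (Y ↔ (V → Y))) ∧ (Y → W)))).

Y → Z = T → T = T
Z ↔ U = T ↔ T = T
¬(Z ↔ U) = ¬T = F
(Y → Z) ↔ ¬(Z ↔ U) = T ↔ F = F
((Y → Z) ↔ ¬(Z ↔ U)) ↔ Z = F ↔ T = F
Z ↔ W = T ↔ T = T
V ⊕ W = T ⊕ T = F
(V ⊕ W) → Z = F → T = T
(Z ↔ W) ∧ ((V ⊕ W) → Z) = T ∧ T = T
V → Y = T → T = T
Y ↔ (V → Y) = T ↔ T = T
Y → (Y ↔ (V → Y)) = T → T = T
Y → W = T → T = T
(Y → (Y ↔ (V → Y))) ∧ (Y → W) = T ∧ T = T
((Z ↔ W) ∧ ((V ⊕ W) → Z)) ∨ ((Y → (Y ↔ (V → Y))) ∧ (Y → W)) = T ∨ T = T
V → (((Z ↔ W) ∧ ((V ⊕ W) → Z)) ∨ ((Y → (Y ↔ (V → Y))) ∧ (Y → W))) = T → T = T
(((Y → Z) ↔ ¬(Z ↔ U)) ↔ Z) ⊕ (V → (((Z ↔ W) ∧ ((V ⊕ W) → Z)) ∨ ((Y → (Y ↔ (V → Y))) ∧ (Y → W)))) = F ⊕ T = T

T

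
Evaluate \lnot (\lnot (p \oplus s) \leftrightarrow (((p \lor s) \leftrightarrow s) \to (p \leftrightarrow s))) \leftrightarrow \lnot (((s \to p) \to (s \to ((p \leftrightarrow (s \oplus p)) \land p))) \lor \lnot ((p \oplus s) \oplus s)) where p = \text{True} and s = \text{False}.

\text{False}

Substituting p=\text{True}, s=\text{False}:
p \oplus s = \text{True} \oplus \text{False} = \text{True}
\lnot (p \oplus s) = \lnot \text{True} = \text{False}
p \lor s = \text{True} \lor \text{False} = \text{True}
(p \lor s) \leftrightarrow s = \text{True} \leftrightarrow \text{False} = \text{False}
p \leftrightarrow s = \text{True} \leftrightarrow \text{False} = \text{False}
((p \lor s) \leftrightarrow s) \to (p \leftrightarrow s) = \text{False} \to \text{False} = \text{True}
\lnot (p \oplus s) \leftrightarrow (((p \lor s) \leftrightarrow s) \to (p \leftrightarrow s)) = \text{False} \leftrightarrow \text{True} = \text{False}
\lnot (\lnot (p \oplus s) \leftrightarrow (((p \lor s) \leftrightarrow s) \to (p \leftrightarrow s))) = \lnot \text{False} = \text{True}
s \to p = \text{False} \to \text{True} = \text{True}
s \oplus p = \text{False} \oplus \text{True} = \text{True}
p \leftrightarrow (s \oplus p) = \text{True} \leftrightarrow \text{True} = \text{True}
(p \leftrightarrow (s \oplus p)) \land p = \text{True} \land \text{True} = \text{True}
s \to ((p \leftrightarrow (s \oplus p)) \land p) = \text{False} \to \text{True} = \text{True}
(s \to p) \to (s \to ((p \leftrightarrow (s \oplus p)) \land p)) = \text{True} \to \text{True} = \text{True}
p \oplus s = \text{True} \oplus \text{False} = \text{True}
(p \oplus s) \oplus s = \text{True} \oplus \text{False} = \text{True}
\lnot ((p \oplus s) \oplus s) = \lnot \text{True} = \text{False}
((s \to p) \to (s \to ((p \leftrightarrow (s \oplus p)) \land p))) \lor \lnot ((p \oplus s) \oplus s) = \text{True} \lor \text{False} = \text{True}
\lnot (((s \to p) \to (s \to ((p \leftrightarrow (s \oplus p)) \land p))) \lor \lnot ((p \oplus s) \oplus s)) = \lnot \text{True} = \text{False}
\lnot (\lnot (p \oplus s) \leftrightarrow (((p \lor s) \leftrightarrow s) \to (p \leftrightarrow s))) \leftrightarrow \lnot (((s \to p) \to (s \to ((p \leftrightarrow (s \oplus p)) \land p))) \lor \lnot ((p \oplus s) \oplus s)) = \text{True} \leftrightarrow \text{False} = \text{False}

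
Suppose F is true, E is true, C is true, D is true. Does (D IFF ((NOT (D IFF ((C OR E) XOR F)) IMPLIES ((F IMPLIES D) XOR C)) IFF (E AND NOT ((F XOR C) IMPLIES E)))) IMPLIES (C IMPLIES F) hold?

Substituting F=True, E=True, C=True, D=True:
C OR E = True OR True = True
(C OR E) XOR F = True XOR True = False
D IFF ((C OR E) XOR F) = True IFF False = False
NOT (D IFF ((C OR E) XOR F)) = NOT False = True
F IMPLIES D = True IMPLIES True = True
(F IMPLIES D) XOR C = True XOR True = False
NOT (D IFF ((C OR E) XOR F)) IMPLIES ((F IMPLIES D) XOR C) = True IMPLIES False = False
F XOR C = True XOR True = False
(F XOR C) IMPLIES E = False IMPLIES True = True
NOT ((F XOR C) IMPLIES E) = NOT True = False
E AND NOT ((F XOR C) IMPLIES E) = True AND False = False
(NOT (D IFF ((C OR E) XOR F)) IMPLIES ((F IMPLIES D) XOR C)) IFF (E AND NOT ((F XOR C) IMPLIES E)) = False IFF False = True
D IFF ((NOT (D IFF ((C OR E) XOR F)) IMPLIES ((F IMPLIES D) XOR C)) IFF (E AND NOT ((F XOR C) IMPLIES E))) = True IFF True = True
C IMPLIES F = True IMPLIES True = True
(D IFF ((NOT (D IFF ((C OR E) XOR F)) IMPLIES ((F IMPLIES D) XOR C)) IFF (E AND NOT ((F XOR C) IMPLIES E)))) IMPLIES (C IMPLIES F) = True IMPLIES True = True

True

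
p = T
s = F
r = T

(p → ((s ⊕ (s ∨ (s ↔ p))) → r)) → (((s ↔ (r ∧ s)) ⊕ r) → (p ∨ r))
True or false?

T

s ↔ p = F ↔ T = F
s ∨ (s ↔ p) = F ∨ F = F
s ⊕ (s ∨ (s ↔ p)) = F ⊕ F = F
(s ⊕ (s ∨ (s ↔ p))) → r = F → T = T
p → ((s ⊕ (s ∨ (s ↔ p))) → r) = T → T = T
r ∧ s = T ∧ F = F
s ↔ (r ∧ s) = F ↔ F = T
(s ↔ (r ∧ s)) ⊕ r = T ⊕ T = F
p ∨ r = T ∨ T = T
((s ↔ (r ∧ s)) ⊕ r) → (p ∨ r) = F → T = T
(p → ((s ⊕ (s ∨ (s ↔ p))) → r)) → (((s ↔ (r ∧ s)) ⊕ r) → (p ∨ r)) = T → T = T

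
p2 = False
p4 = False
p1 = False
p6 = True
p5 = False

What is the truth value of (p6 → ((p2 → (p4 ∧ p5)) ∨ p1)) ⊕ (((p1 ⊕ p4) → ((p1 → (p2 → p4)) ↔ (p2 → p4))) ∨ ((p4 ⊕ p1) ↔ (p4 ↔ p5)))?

p4 ∧ p5 = False ∧ False = False
p2 → (p4 ∧ p5) = False → False = True
(p2 → (p4 ∧ p5)) ∨ p1 = True ∨ False = True
p6 → ((p2 → (p4 ∧ p5)) ∨ p1) = True → True = True
p1 ⊕ p4 = False ⊕ False = False
p2 → p4 = False → False = True
p1 → (p2 → p4) = False → True = True
p2 → p4 = False → False = True
(p1 → (p2 → p4)) ↔ (p2 → p4) = True ↔ True = True
(p1 ⊕ p4) → ((p1 → (p2 → p4)) ↔ (p2 → p4)) = False → True = True
p4 ⊕ p1 = False ⊕ False = False
p4 ↔ p5 = False ↔ False = True
(p4 ⊕ p1) ↔ (p4 ↔ p5) = False ↔ True = False
((p1 ⊕ p4) → ((p1 → (p2 → p4)) ↔ (p2 → p4))) ∨ ((p4 ⊕ p1) ↔ (p4 ↔ p5)) = True ∨ False = True
(p6 → ((p2 → (p4 ∧ p5)) ∨ p1)) ⊕ (((p1 ⊕ p4) → ((p1 → (p2 → p4)) ↔ (p2 → p4))) ∨ ((p4 ⊕ p1) ↔ (p4 ↔ p5))) = True ⊕ True = False

False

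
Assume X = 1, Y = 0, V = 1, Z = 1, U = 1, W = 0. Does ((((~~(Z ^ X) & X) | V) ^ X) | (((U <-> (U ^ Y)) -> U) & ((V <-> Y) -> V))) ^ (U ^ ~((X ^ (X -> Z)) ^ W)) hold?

Z ^ X = 1 ^ 1 = 0
~(Z ^ X) = ~0 = 1
~~(Z ^ X) = ~1 = 0
~~(Z ^ X) & X = 0 & 1 = 0
(~~(Z ^ X) & X) | V = 0 | 1 = 1
((~~(Z ^ X) & X) | V) ^ X = 1 ^ 1 = 0
U ^ Y = 1 ^ 0 = 1
U <-> (U ^ Y) = 1 <-> 1 = 1
(U <-> (U ^ Y)) -> U = 1 -> 1 = 1
V <-> Y = 1 <-> 0 = 0
(V <-> Y) -> V = 0 -> 1 = 1
((U <-> (U ^ Y)) -> U) & ((V <-> Y) -> V) = 1 & 1 = 1
(((~~(Z ^ X) & X) | V) ^ X) | (((U <-> (U ^ Y)) -> U) & ((V <-> Y) -> V)) = 0 | 1 = 1
X -> Z = 1 -> 1 = 1
X ^ (X -> Z) = 1 ^ 1 = 0
(X ^ (X -> Z)) ^ W = 0 ^ 0 = 0
~((X ^ (X -> Z)) ^ W) = ~0 = 1
U ^ ~((X ^ (X -> Z)) ^ W) = 1 ^ 1 = 0
((((~~(Z ^ X) & X) | V) ^ X) | (((U <-> (U ^ Y)) -> U) & ((V <-> Y) -> V))) ^ (U ^ ~((X ^ (X -> Z)) ^ W)) = 1 ^ 0 = 1

1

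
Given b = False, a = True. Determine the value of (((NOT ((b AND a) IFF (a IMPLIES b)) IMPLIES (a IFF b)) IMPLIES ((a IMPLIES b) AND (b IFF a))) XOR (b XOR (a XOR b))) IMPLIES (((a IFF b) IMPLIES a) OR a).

Substituting b=False, a=True:
b AND a = False AND True = False
a IMPLIES b = True IMPLIES False = False
(b AND a) IFF (a IMPLIES b) = False IFF False = True
NOT ((b AND a) IFF (a IMPLIES b)) = NOT True = False
a IFF b = True IFF False = False
NOT ((b AND a) IFF (a IMPLIES b)) IMPLIES (a IFF b) = False IMPLIES False = True
a IMPLIES b = True IMPLIES False = False
b IFF a = False IFF True = False
(a IMPLIES b) AND (b IFF a) = False AND False = False
(NOT ((b AND a) IFF (a IMPLIES b)) IMPLIES (a IFF b)) IMPLIES ((a IMPLIES b) AND (b IFF a)) = True IMPLIES False = False
a XOR b = True XOR False = True
b XOR (a XOR b) = False XOR True = True
((NOT ((b AND a) IFF (a IMPLIES b)) IMPLIES (a IFF b)) IMPLIES ((a IMPLIES b) AND (b IFF a))) XOR (b XOR (a XOR b)) = False XOR True = True
a IFF b = True IFF False = False
(a IFF b) IMPLIES a = False IMPLIES True = True
((a IFF b) IMPLIES a) OR a = True OR True = True
(((NOT ((b AND a) IFF (a IMPLIES b)) IMPLIES (a IFF b)) IMPLIES ((a IMPLIES b) AND (b IFF a))) XOR (b XOR (a XOR b))) IMPLIES (((a IFF b) IMPLIES a) OR a) = True IMPLIES True = True

True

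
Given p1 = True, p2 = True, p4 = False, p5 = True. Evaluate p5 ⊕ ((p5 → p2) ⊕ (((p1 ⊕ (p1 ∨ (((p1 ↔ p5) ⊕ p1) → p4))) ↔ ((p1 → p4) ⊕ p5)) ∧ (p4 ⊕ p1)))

False

Substituting p1=True, p2=True, p4=False, p5=True:
p5 → p2 = True → True = True
p1 ↔ p5 = True ↔ True = True
(p1 ↔ p5) ⊕ p1 = True ⊕ True = False
((p1 ↔ p5) ⊕ p1) → p4 = False → False = True
p1 ∨ (((p1 ↔ p5) ⊕ p1) → p4) = True ∨ True = True
p1 ⊕ (p1 ∨ (((p1 ↔ p5) ⊕ p1) → p4)) = True ⊕ True = False
p1 → p4 = True → False = False
(p1 → p4) ⊕ p5 = False ⊕ True = True
(p1 ⊕ (p1 ∨ (((p1 ↔ p5) ⊕ p1) → p4))) ↔ ((p1 → p4) ⊕ p5) = False ↔ True = False
p4 ⊕ p1 = False ⊕ True = True
((p1 ⊕ (p1 ∨ (((p1 ↔ p5) ⊕ p1) → p4))) ↔ ((p1 → p4) ⊕ p5)) ∧ (p4 ⊕ p1) = False ∧ True = False
(p5 → p2) ⊕ (((p1 ⊕ (p1 ∨ (((p1 ↔ p5) ⊕ p1) → p4))) ↔ ((p1 → p4) ⊕ p5)) ∧ (p4 ⊕ p1)) = True ⊕ False = True
p5 ⊕ ((p5 → p2) ⊕ (((p1 ⊕ (p1 ∨ (((p1 ↔ p5) ⊕ p1) → p4))) ↔ ((p1 → p4) ⊕ p5)) ∧ (p4 ⊕ p1))) = True ⊕ True = False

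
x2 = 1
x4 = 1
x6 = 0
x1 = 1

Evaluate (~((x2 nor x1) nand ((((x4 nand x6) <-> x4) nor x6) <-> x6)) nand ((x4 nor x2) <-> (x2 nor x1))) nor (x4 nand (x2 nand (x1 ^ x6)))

x2 nor x1 = 1 nor 1 = 0
x4 nand x6 = 1 nand 0 = 1
(x4 nand x6) <-> x4 = 1 <-> 1 = 1
((x4 nand x6) <-> x4) nor x6 = 1 nor 0 = 0
(((x4 nand x6) <-> x4) nor x6) <-> x6 = 0 <-> 0 = 1
(x2 nor x1) nand ((((x4 nand x6) <-> x4) nor x6) <-> x6) = 0 nand 1 = 1
~((x2 nor x1) nand ((((x4 nand x6) <-> x4) nor x6) <-> x6)) = ~1 = 0
x4 nor x2 = 1 nor 1 = 0
x2 nor x1 = 1 nor 1 = 0
(x4 nor x2) <-> (x2 nor x1) = 0 <-> 0 = 1
~((x2 nor x1) nand ((((x4 nand x6) <-> x4) nor x6) <-> x6)) nand ((x4 nor x2) <-> (x2 nor x1)) = 0 nand 1 = 1
x1 ^ x6 = 1 ^ 0 = 1
x2 nand (x1 ^ x6) = 1 nand 1 = 0
x4 nand (x2 nand (x1 ^ x6)) = 1 nand 0 = 1
(~((x2 nor x1) nand ((((x4 nand x6) <-> x4) nor x6) <-> x6)) nand ((x4 nor x2) <-> (x2 nor x1))) nor (x4 nand (x2 nand (x1 ^ x6))) = 1 nor 1 = 0

0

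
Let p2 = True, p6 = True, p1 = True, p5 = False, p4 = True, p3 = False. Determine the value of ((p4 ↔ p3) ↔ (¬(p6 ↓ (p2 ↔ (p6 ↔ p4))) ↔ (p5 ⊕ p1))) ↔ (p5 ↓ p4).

True

Substituting p2=True, p6=True, p1=True, p5=False, p4=True, p3=False:
p4 ↔ p3 = True ↔ False = False
p6 ↔ p4 = True ↔ True = True
p2 ↔ (p6 ↔ p4) = True ↔ True = True
p6 ↓ (p2 ↔ (p6 ↔ p4)) = True ↓ True = False
¬(p6 ↓ (p2 ↔ (p6 ↔ p4))) = ¬False = True
p5 ⊕ p1 = False ⊕ True = True
¬(p6 ↓ (p2 ↔ (p6 ↔ p4))) ↔ (p5 ⊕ p1) = True ↔ True = True
(p4 ↔ p3) ↔ (¬(p6 ↓ (p2 ↔ (p6 ↔ p4))) ↔ (p5 ⊕ p1)) = False ↔ True = False
p5 ↓ p4 = False ↓ True = False
((p4 ↔ p3) ↔ (¬(p6 ↓ (p2 ↔ (p6 ↔ p4))) ↔ (p5 ⊕ p1))) ↔ (p5 ↓ p4) = False ↔ False = True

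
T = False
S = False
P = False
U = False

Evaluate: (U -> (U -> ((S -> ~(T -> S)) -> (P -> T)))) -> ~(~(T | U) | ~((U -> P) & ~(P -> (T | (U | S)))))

False

Substituting T=False, S=False, P=False, U=False:
T -> S = False -> False = True
~(T -> S) = ~True = False
S -> ~(T -> S) = False -> False = True
P -> T = False -> False = True
(S -> ~(T -> S)) -> (P -> T) = True -> True = True
U -> ((S -> ~(T -> S)) -> (P -> T)) = False -> True = True
U -> (U -> ((S -> ~(T -> S)) -> (P -> T))) = False -> True = True
T | U = False | False = False
~(T | U) = ~False = True
U -> P = False -> False = True
U | S = False | False = False
T | (U | S) = False | False = False
P -> (T | (U | S)) = False -> False = True
~(P -> (T | (U | S))) = ~True = False
(U -> P) & ~(P -> (T | (U | S))) = True & False = False
~((U -> P) & ~(P -> (T | (U | S)))) = ~False = True
~(T | U) | ~((U -> P) & ~(P -> (T | (U | S)))) = True | True = True
~(~(T | U) | ~((U -> P) & ~(P -> (T | (U | S))))) = ~True = False
(U -> (U -> ((S -> ~(T -> S)) -> (P -> T)))) -> ~(~(T | U) | ~((U -> P) & ~(P -> (T | (U | S))))) = True -> False = False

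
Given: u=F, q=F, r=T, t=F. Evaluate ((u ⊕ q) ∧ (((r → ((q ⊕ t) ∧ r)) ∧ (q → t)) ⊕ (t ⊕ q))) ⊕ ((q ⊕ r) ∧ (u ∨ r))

u ⊕ q = F ⊕ F = F
q ⊕ t = F ⊕ F = F
(q ⊕ t) ∧ r = F ∧ T = F
r → ((q ⊕ t) ∧ r) = T → F = F
q → t = F → F = T
(r → ((q ⊕ t) ∧ r)) ∧ (q → t) = F ∧ T = F
t ⊕ q = F ⊕ F = F
((r → ((q ⊕ t) ∧ r)) ∧ (q → t)) ⊕ (t ⊕ q) = F ⊕ F = F
(u ⊕ q) ∧ (((r → ((q ⊕ t) ∧ r)) ∧ (q → t)) ⊕ (t ⊕ q)) = F ∧ F = F
q ⊕ r = F ⊕ T = T
u ∨ r = F ∨ T = T
(q ⊕ r) ∧ (u ∨ r) = T ∧ T = T
((u ⊕ q) ∧ (((r → ((q ⊕ t) ∧ r)) ∧ (q → t)) ⊕ (t ⊕ q))) ⊕ ((q ⊕ r) ∧ (u ∨ r)) = F ⊕ T = T

T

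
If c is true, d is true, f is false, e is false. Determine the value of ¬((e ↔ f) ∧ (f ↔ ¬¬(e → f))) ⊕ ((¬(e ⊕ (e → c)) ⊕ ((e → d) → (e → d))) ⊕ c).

True

Substituting c=True, d=True, f=False, e=False:
e ↔ f = False ↔ False = True
e → f = False → False = True
¬(e → f) = ¬True = False
¬¬(e → f) = ¬False = True
f ↔ ¬¬(e → f) = False ↔ True = False
(e ↔ f) ∧ (f ↔ ¬¬(e → f)) = True ∧ False = False
¬((e ↔ f) ∧ (f ↔ ¬¬(e → f))) = ¬False = True
e → c = False → True = True
e ⊕ (e → c) = False ⊕ True = True
¬(e ⊕ (e → c)) = ¬True = False
e → d = False → True = True
e → d = False → True = True
(e → d) → (e → d) = True → True = True
¬(e ⊕ (e → c)) ⊕ ((e → d) → (e → d)) = False ⊕ True = True
(¬(e ⊕ (e → c)) ⊕ ((e → d) → (e → d))) ⊕ c = True ⊕ True = False
¬((e ↔ f) ∧ (f ↔ ¬¬(e → f))) ⊕ ((¬(e ⊕ (e → c)) ⊕ ((e → d) → (e → d))) ⊕ c) = True ⊕ False = True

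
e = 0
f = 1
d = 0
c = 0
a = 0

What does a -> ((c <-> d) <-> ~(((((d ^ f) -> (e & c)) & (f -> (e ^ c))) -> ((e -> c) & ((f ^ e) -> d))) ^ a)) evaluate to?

c <-> d = 0 <-> 0 = 1
d ^ f = 0 ^ 1 = 1
e & c = 0 & 0 = 0
(d ^ f) -> (e & c) = 1 -> 0 = 0
e ^ c = 0 ^ 0 = 0
f -> (e ^ c) = 1 -> 0 = 0
((d ^ f) -> (e & c)) & (f -> (e ^ c)) = 0 & 0 = 0
e -> c = 0 -> 0 = 1
f ^ e = 1 ^ 0 = 1
(f ^ e) -> d = 1 -> 0 = 0
(e -> c) & ((f ^ e) -> d) = 1 & 0 = 0
(((d ^ f) -> (e & c)) & (f -> (e ^ c))) -> ((e -> c) & ((f ^ e) -> d)) = 0 -> 0 = 1
((((d ^ f) -> (e & c)) & (f -> (e ^ c))) -> ((e -> c) & ((f ^ e) -> d))) ^ a = 1 ^ 0 = 1
~(((((d ^ f) -> (e & c)) & (f -> (e ^ c))) -> ((e -> c) & ((f ^ e) -> d))) ^ a) = ~1 = 0
(c <-> d) <-> ~(((((d ^ f) -> (e & c)) & (f -> (e ^ c))) -> ((e -> c) & ((f ^ e) -> d))) ^ a) = 1 <-> 0 = 0
a -> ((c <-> d) <-> ~(((((d ^ f) -> (e & c)) & (f -> (e ^ c))) -> ((e -> c) & ((f ^ e) -> d))) ^ a)) = 0 -> 0 = 1

1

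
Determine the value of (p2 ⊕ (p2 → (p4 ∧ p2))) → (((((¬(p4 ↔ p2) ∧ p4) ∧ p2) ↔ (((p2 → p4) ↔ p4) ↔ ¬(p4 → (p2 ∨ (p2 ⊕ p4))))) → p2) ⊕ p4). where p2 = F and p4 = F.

T

p4 ∧ p2 = F ∧ F = F
p2 → (p4 ∧ p2) = F → F = T
p2 ⊕ (p2 → (p4 ∧ p2)) = F ⊕ T = T
p4 ↔ p2 = F ↔ F = T
¬(p4 ↔ p2) = ¬T = F
¬(p4 ↔ p2) ∧ p4 = F ∧ F = F
(¬(p4 ↔ p2) ∧ p4) ∧ p2 = F ∧ F = F
p2 → p4 = F → F = T
(p2 → p4) ↔ p4 = T ↔ F = F
p2 ⊕ p4 = F ⊕ F = F
p2 ∨ (p2 ⊕ p4) = F ∨ F = F
p4 → (p2 ∨ (p2 ⊕ p4)) = F → F = T
¬(p4 → (p2 ∨ (p2 ⊕ p4))) = ¬T = F
((p2 → p4) ↔ p4) ↔ ¬(p4 → (p2 ∨ (p2 ⊕ p4))) = F ↔ F = T
((¬(p4 ↔ p2) ∧ p4) ∧ p2) ↔ (((p2 → p4) ↔ p4) ↔ ¬(p4 → (p2 ∨ (p2 ⊕ p4)))) = F ↔ T = F
(((¬(p4 ↔ p2) ∧ p4) ∧ p2) ↔ (((p2 → p4) ↔ p4) ↔ ¬(p4 → (p2 ∨ (p2 ⊕ p4))))) → p2 = F → F = T
((((¬(p4 ↔ p2) ∧ p4) ∧ p2) ↔ (((p2 → p4) ↔ p4) ↔ ¬(p4 → (p2 ∨ (p2 ⊕ p4))))) → p2) ⊕ p4 = T ⊕ F = T
(p2 ⊕ (p2 → (p4 ∧ p2))) → (((((¬(p4 ↔ p2) ∧ p4) ∧ p2) ↔ (((p2 → p4) ↔ p4) ↔ ¬(p4 → (p2 ∨ (p2 ⊕ p4))))) → p2) ⊕ p4) = T → T = T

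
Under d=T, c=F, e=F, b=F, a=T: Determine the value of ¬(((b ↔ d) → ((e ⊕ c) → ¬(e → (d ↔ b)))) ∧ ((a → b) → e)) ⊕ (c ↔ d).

b ↔ d = F ↔ T = F
e ⊕ c = F ⊕ F = F
d ↔ b = T ↔ F = F
e → (d ↔ b) = F → F = T
¬(e → (d ↔ b)) = ¬T = F
(e ⊕ c) → ¬(e → (d ↔ b)) = F → F = T
(b ↔ d) → ((e ⊕ c) → ¬(e → (d ↔ b))) = F → T = T
a → b = T → F = F
(a → b) → e = F → F = T
((b ↔ d) → ((e ⊕ c) → ¬(e → (d ↔ b)))) ∧ ((a → b) → e) = T ∧ T = T
¬(((b ↔ d) → ((e ⊕ c) → ¬(e → (d ↔ b)))) ∧ ((a → b) → e)) = ¬T = F
c ↔ d = F ↔ T = F
¬(((b ↔ d) → ((e ⊕ c) → ¬(e → (d ↔ b)))) ∧ ((a → b) → e)) ⊕ (c ↔ d) = F ⊕ F = F

F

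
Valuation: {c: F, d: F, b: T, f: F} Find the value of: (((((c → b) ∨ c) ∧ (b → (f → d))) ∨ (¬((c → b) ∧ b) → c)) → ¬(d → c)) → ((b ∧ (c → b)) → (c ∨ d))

T

c → b = F → T = T
(c → b) ∨ c = T ∨ F = T
f → d = F → F = T
b → (f → d) = T → T = T
((c → b) ∨ c) ∧ (b → (f → d)) = T ∧ T = T
c → b = F → T = T
(c → b) ∧ b = T ∧ T = T
¬((c → b) ∧ b) = ¬T = F
¬((c → b) ∧ b) → c = F → F = T
(((c → b) ∨ c) ∧ (b → (f → d))) ∨ (¬((c → b) ∧ b) → c) = T ∨ T = T
d → c = F → F = T
¬(d → c) = ¬T = F
((((c → b) ∨ c) ∧ (b → (f → d))) ∨ (¬((c → b) ∧ b) → c)) → ¬(d → c) = T → F = F
c → b = F → T = T
b ∧ (c → b) = T ∧ T = T
c ∨ d = F ∨ F = F
(b ∧ (c → b)) → (c ∨ d) = T → F = F
(((((c → b) ∨ c) ∧ (b → (f → d))) ∨ (¬((c → b) ∧ b) → c)) → ¬(d → c)) → ((b ∧ (c → b)) → (c ∨ d)) = F → F = T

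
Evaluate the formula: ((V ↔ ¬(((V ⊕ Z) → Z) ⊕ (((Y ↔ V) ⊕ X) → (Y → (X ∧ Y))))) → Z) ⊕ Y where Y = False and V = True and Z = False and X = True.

V ⊕ Z = True ⊕ False = True
(V ⊕ Z) → Z = True → False = False
Y ↔ V = False ↔ True = False
(Y ↔ V) ⊕ X = False ⊕ True = True
X ∧ Y = True ∧ False = False
Y → (X ∧ Y) = False → False = True
((Y ↔ V) ⊕ X) → (Y → (X ∧ Y)) = True → True = True
((V ⊕ Z) → Z) ⊕ (((Y ↔ V) ⊕ X) → (Y → (X ∧ Y))) = False ⊕ True = True
¬(((V ⊕ Z) → Z) ⊕ (((Y ↔ V) ⊕ X) → (Y → (X ∧ Y)))) = ¬True = False
V ↔ ¬(((V ⊕ Z) → Z) ⊕ (((Y ↔ V) ⊕ X) → (Y → (X ∧ Y)))) = True ↔ False = False
(V ↔ ¬(((V ⊕ Z) → Z) ⊕ (((Y ↔ V) ⊕ X) → (Y → (X ∧ Y))))) → Z = False → False = True
((V ↔ ¬(((V ⊕ Z) → Z) ⊕ (((Y ↔ V) ⊕ X) → (Y → (X ∧ Y))))) → Z) ⊕ Y = True ⊕ False = True

True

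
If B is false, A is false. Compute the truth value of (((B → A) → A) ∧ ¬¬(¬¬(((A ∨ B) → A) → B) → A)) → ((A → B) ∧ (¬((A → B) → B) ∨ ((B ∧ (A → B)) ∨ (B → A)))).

B → A = F → F = T
(B → A) → A = T → F = F
A ∨ B = F ∨ F = F
(A ∨ B) → A = F → F = T
((A ∨ B) → A) → B = T → F = F
¬(((A ∨ B) → A) → B) = ¬F = T
¬¬(((A ∨ B) → A) → B) = ¬T = F
¬¬(((A ∨ B) → A) → B) → A = F → F = T
¬(¬¬(((A ∨ B) → A) → B) → A) = ¬T = F
¬¬(¬¬(((A ∨ B) → A) → B) → A) = ¬F = T
((B → A) → A) ∧ ¬¬(¬¬(((A ∨ B) → A) → B) → A) = F ∧ T = F
A → B = F → F = T
A → B = F → F = T
(A → B) → B = T → F = F
¬((A → B) → B) = ¬F = T
A → B = F → F = T
B ∧ (A → B) = F ∧ T = F
B → A = F → F = T
(B ∧ (A → B)) ∨ (B → A) = F ∨ T = T
¬((A → B) → B) ∨ ((B ∧ (A → B)) ∨ (B → A)) = T ∨ T = T
(A → B) ∧ (¬((A → B) → B) ∨ ((B ∧ (A → B)) ∨ (B → A))) = T ∧ T = T
(((B → A) → A) ∧ ¬¬(¬¬(((A ∨ B) → A) → B) → A)) → ((A → B) ∧ (¬((A → B) → B) ∨ ((B ∧ (A → B)) ∨ (B → A)))) = F → T = T

T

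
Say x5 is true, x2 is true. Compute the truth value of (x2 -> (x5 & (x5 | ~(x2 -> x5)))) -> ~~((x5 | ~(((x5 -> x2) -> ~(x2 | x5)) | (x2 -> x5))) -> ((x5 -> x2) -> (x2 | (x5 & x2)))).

Substituting x5=1, x2=1:
x2 -> x5 = 1 -> 1 = 1
~(x2 -> x5) = ~1 = 0
x5 | ~(x2 -> x5) = 1 | 0 = 1
x5 & (x5 | ~(x2 -> x5)) = 1 & 1 = 1
x2 -> (x5 & (x5 | ~(x2 -> x5))) = 1 -> 1 = 1
x5 -> x2 = 1 -> 1 = 1
x2 | x5 = 1 | 1 = 1
~(x2 | x5) = ~1 = 0
(x5 -> x2) -> ~(x2 | x5) = 1 -> 0 = 0
x2 -> x5 = 1 -> 1 = 1
((x5 -> x2) -> ~(x2 | x5)) | (x2 -> x5) = 0 | 1 = 1
~(((x5 -> x2) -> ~(x2 | x5)) | (x2 -> x5)) = ~1 = 0
x5 | ~(((x5 -> x2) -> ~(x2 | x5)) | (x2 -> x5)) = 1 | 0 = 1
x5 -> x2 = 1 -> 1 = 1
x5 & x2 = 1 & 1 = 1
x2 | (x5 & x2) = 1 | 1 = 1
(x5 -> x2) -> (x2 | (x5 & x2)) = 1 -> 1 = 1
(x5 | ~(((x5 -> x2) -> ~(x2 | x5)) | (x2 -> x5))) -> ((x5 -> x2) -> (x2 | (x5 & x2))) = 1 -> 1 = 1
~((x5 | ~(((x5 -> x2) -> ~(x2 | x5)) | (x2 -> x5))) -> ((x5 -> x2) -> (x2 | (x5 & x2)))) = ~1 = 0
~~((x5 | ~(((x5 -> x2) -> ~(x2 | x5)) | (x2 -> x5))) -> ((x5 -> x2) -> (x2 | (x5 & x2)))) = ~0 = 1
(x2 -> (x5 & (x5 | ~(x2 -> x5)))) -> ~~((x5 | ~(((x5 -> x2) -> ~(x2 | x5)) | (x2 -> x5))) -> ((x5 -> x2) -> (x2 | (x5 & x2)))) = 1 -> 1 = 1

1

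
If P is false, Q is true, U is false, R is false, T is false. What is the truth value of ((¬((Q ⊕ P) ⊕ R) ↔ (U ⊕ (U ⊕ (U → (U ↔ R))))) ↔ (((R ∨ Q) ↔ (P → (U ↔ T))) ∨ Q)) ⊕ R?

False

Q ⊕ P = True ⊕ False = True
(Q ⊕ P) ⊕ R = True ⊕ False = True
¬((Q ⊕ P) ⊕ R) = ¬True = False
U ↔ R = False ↔ False = True
U → (U ↔ R) = False → True = True
U ⊕ (U → (U ↔ R)) = False ⊕ True = True
U ⊕ (U ⊕ (U → (U ↔ R))) = False ⊕ True = True
¬((Q ⊕ P) ⊕ R) ↔ (U ⊕ (U ⊕ (U → (U ↔ R)))) = False ↔ True = False
R ∨ Q = False ∨ True = True
U ↔ T = False ↔ False = True
P → (U ↔ T) = False → True = True
(R ∨ Q) ↔ (P → (U ↔ T)) = True ↔ True = True
((R ∨ Q) ↔ (P → (U ↔ T))) ∨ Q = True ∨ True = True
(¬((Q ⊕ P) ⊕ R) ↔ (U ⊕ (U ⊕ (U → (U ↔ R))))) ↔ (((R ∨ Q) ↔ (P → (U ↔ T))) ∨ Q) = False ↔ True = False
((¬((Q ⊕ P) ⊕ R) ↔ (U ⊕ (U ⊕ (U → (U ↔ R))))) ↔ (((R ∨ Q) ↔ (P → (U ↔ T))) ∨ Q)) ⊕ R = False ⊕ False = False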